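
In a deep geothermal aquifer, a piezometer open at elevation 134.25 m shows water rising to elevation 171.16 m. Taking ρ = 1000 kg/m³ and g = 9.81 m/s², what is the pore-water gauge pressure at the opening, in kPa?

P ≈ 362 kPa

Pressure head ψ = h − z = 171.16 − 134.25 = 36.91 m.
P = ρgψ = 1000 × 9.81 × 36.91 = 362087 Pa ≈ 362 kPa.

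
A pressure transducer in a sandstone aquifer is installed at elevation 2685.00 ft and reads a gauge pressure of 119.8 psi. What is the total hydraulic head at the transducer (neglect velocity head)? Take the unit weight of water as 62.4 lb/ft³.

ψ = 144·P/γ = 144 × 119.8 / 62.4 = 276.46 ft.
h = z + ψ = 2685.00 + 276.46 = 2961.46 ft.

h ≈ 2961.46 ft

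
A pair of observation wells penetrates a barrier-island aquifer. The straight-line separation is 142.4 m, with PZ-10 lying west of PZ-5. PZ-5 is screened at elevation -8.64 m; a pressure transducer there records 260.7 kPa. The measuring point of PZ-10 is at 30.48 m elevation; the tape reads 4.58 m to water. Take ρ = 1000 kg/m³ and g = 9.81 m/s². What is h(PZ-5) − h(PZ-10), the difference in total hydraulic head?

Δh ≈ -7.97 m

Pressure head at PZ-5: ψ = P/(ρg) = 260.7×1000 / (1000 × 9.81) = 26.57 m.
Total head at PZ-5: h = z + ψ = -8.64 + 26.57 = 17.93 m.
Total head at PZ-10: h = 30.48 − 4.58 = 25.90 m.
Head difference: h(PZ-5) − h(PZ-10) = 17.93 − 25.90 = -7.97 m.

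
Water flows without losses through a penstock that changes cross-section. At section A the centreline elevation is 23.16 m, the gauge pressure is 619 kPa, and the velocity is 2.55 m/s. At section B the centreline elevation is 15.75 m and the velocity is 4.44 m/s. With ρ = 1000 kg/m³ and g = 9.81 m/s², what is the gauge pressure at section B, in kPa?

P₂ ≈ 685 kPa

Pressure head at A: ψ₁ = P₁/(ρg) = 619×1000 / (1000 × 9.81) = 63.10 m.
Velocity heads: v₁²/2g = 2.55²/19.62 = 0.331 m; v₂²/2g = 4.44²/19.62 = 1.005 m.
Total head H = z₁ + ψ₁ + v₁²/2g = 23.16 + 63.10 + 0.331 = 86.59 m.
ψ₂ = H − z₂ − v₂²/2g = 86.59 − 15.75 − 1.005 = 69.84 m.
P₂ = ρgψ₂ = 1000 × 9.81 × 69.84 ≈ 685 kPa.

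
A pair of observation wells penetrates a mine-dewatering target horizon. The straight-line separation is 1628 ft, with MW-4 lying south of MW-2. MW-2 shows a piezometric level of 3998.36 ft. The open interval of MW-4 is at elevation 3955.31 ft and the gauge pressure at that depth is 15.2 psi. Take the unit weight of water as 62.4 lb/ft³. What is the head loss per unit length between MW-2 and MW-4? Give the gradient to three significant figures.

i ≈ 0.00490 ft/ft

Total head at MW-2: h = 3998.36 ft (water level in the piezometer is the total head).
Pressure head at MW-4: ψ = 144·P/γ = 144 × 15.2 / 62.4 = 35.08 ft.
Total head at MW-4: h = z + ψ = 3955.31 + 35.08 = 3990.39 ft.
Head difference: h(MW-2) − h(MW-4) = 3998.36 − 3990.39 = 7.97 ft.
Hydraulic gradient: i = |Δh| / L = 7.97 / 1628 = 0.00490.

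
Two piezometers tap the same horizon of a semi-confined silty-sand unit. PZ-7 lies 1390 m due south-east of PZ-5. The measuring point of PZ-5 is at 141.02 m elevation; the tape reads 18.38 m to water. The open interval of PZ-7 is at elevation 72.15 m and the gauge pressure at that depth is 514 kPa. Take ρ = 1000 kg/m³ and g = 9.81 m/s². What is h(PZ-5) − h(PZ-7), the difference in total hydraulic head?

Total head at PZ-5: h = 141.02 − 18.38 = 122.64 m.
Pressure head at PZ-7: ψ = P/(ρg) = 514×1000 / (1000 × 9.81) = 52.40 m.
Total head at PZ-7: h = z + ψ = 72.15 + 52.40 = 124.55 m.
Head difference: h(PZ-5) − h(PZ-7) = 122.64 − 124.55 = -1.91 m.

Δh ≈ -1.91 m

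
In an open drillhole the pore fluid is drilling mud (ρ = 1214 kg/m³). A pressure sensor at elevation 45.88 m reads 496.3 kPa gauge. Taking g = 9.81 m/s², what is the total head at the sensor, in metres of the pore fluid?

ψ = P/(ρg) = 496.3×1000 / (1214 × 9.81) = 41.67 m.
h = z + ψ = 45.88 + 41.67 = 87.55 m.

h ≈ 87.55 m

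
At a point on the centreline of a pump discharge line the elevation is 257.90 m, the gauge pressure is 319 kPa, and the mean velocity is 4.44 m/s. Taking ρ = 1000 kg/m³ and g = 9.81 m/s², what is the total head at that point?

Pressure head ψ = P/(ρg) = 319×1000 / (1000 × 9.81) = 32.52 m.
Velocity head = v²/(2g) = 4.44² / (2 × 9.81) = 1.005 m.
h = z + ψ + v²/(2g) = 257.90 + 32.52 + 1.005 = 291.42 m.

h ≈ 291.42 m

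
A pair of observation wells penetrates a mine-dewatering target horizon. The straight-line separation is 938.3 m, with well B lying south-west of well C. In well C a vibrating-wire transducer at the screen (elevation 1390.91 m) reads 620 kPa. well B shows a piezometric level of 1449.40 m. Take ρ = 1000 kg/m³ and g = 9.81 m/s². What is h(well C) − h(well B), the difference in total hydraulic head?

Pressure head at well C: ψ = P/(ρg) = 620×1000 / (1000 × 9.81) = 63.20 m.
Total head at well C: h = z + ψ = 1390.91 + 63.20 = 1454.11 m.
Total head at well B: h = 1449.40 m (water level in the piezometer is the total head).
Head difference: h(well C) − h(well B) = 1454.11 − 1449.40 = 4.71 m.

Δh ≈ 4.71 m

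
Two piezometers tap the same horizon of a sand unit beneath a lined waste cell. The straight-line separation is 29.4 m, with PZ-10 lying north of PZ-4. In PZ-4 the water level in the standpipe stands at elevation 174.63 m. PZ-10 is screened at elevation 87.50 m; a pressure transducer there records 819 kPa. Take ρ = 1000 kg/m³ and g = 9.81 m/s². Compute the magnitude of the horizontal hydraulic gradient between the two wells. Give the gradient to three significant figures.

i ≈ 0.124

Total head at PZ-4: h = 174.63 m (water level in the piezometer is the total head).
Pressure head at PZ-10: ψ = P/(ρg) = 819×1000 / (1000 × 9.81) = 83.49 m.
Total head at PZ-10: h = z + ψ = 87.50 + 83.49 = 170.99 m.
Head difference: h(PZ-4) − h(PZ-10) = 174.63 − 170.99 = 3.64 m.
Hydraulic gradient: i = |Δh| / L = 3.64 / 29.4 = 0.124.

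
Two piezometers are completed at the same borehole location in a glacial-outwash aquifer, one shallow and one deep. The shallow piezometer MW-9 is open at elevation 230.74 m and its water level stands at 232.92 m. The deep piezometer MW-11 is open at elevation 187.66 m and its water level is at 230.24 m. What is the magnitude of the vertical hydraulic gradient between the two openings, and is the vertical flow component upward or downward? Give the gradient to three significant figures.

|i_v| ≈ 0.0622; vertical flow is downward

Total head at MW-9: h = 232.92 m (water level in the standpipe).
Total head at MW-11: h = 230.24 m.
Δh = h(MW-9) − h(MW-11) = 232.92 − 230.24 = 2.68 m.
Vertical separation Δz = 230.74 − 187.66 = 43.08 m.
|i_v| = |Δh| / Δz = 2.68 / 43.08 = 0.0622.
Head is higher in the shallow piezometer, so vertical flow is downward (recharge condition).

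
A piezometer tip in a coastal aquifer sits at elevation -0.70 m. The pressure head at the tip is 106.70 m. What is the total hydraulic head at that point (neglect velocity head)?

h ≈ 106.00 m

h = z + ψ = -0.70 + 106.70 = 106.00 m.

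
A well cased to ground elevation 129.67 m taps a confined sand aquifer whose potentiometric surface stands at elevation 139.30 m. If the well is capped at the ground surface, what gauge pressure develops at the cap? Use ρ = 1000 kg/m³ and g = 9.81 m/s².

Head above the cap: Δh = 139.30 − 129.67 = 9.63 m.
P = ρgΔh = 1000 × 9.81 × 9.63 = 94470 Pa ≈ 94.5 kPa.

P ≈ 94.5 kPa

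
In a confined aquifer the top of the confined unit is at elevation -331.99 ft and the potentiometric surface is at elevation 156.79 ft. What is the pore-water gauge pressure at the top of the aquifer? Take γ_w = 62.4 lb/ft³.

P ≈ 212 psi

Pressure head at the aquifer top: ψ = h − z = 156.79 − (-331.99) = 488.78 ft.
P = γψ/144 = 62.4 × 488.78 / 144 = 212 psi.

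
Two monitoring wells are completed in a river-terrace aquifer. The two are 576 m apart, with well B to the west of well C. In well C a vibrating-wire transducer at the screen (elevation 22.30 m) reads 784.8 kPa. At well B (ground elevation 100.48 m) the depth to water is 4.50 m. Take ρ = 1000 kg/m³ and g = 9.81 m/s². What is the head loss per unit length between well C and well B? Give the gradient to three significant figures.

Pressure head at well C: ψ = P/(ρg) = 784.8×1000 / (1000 × 9.81) = 80.00 m.
Total head at well C: h = z + ψ = 22.30 + 80.00 = 102.30 m.
Total head at well B: h = 100.48 − 4.50 = 95.98 m.
Head difference: h(well C) − h(well B) = 102.30 − 95.98 = 6.32 m.
Hydraulic gradient: i = |Δh| / L = 6.32 / 576 = 0.0110.

i ≈ 0.0110 m/m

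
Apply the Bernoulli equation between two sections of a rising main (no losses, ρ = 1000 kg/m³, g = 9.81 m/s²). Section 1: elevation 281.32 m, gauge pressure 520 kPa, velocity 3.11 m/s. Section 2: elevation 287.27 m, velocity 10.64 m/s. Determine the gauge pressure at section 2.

P₂ ≈ 410 kPa

Pressure head at 1: ψ₁ = P₁/(ρg) = 520×1000 / (1000 × 9.81) = 53.01 m.
Velocity heads: v₁²/2g = 3.11²/19.62 = 0.493 m; v₂²/2g = 10.64²/19.62 = 5.770 m.
Total head H = z₁ + ψ₁ + v₁²/2g = 281.32 + 53.01 + 0.493 = 334.82 m.
ψ₂ = H − z₂ − v₂²/2g = 334.82 − 287.27 − 5.770 = 41.78 m.
P₂ = ρgψ₂ = 1000 × 9.81 × 41.78 ≈ 410 kPa.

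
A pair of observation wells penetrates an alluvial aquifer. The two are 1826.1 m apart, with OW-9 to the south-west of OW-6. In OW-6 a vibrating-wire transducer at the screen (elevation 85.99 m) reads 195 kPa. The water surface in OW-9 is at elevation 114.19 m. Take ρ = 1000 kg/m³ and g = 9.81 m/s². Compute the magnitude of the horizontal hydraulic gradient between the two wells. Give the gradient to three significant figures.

Pressure head at OW-6: ψ = P/(ρg) = 195×1000 / (1000 × 9.81) = 19.88 m.
Total head at OW-6: h = z + ψ = 85.99 + 19.88 = 105.87 m.
Total head at OW-9: h = 114.19 m (water level in the piezometer is the total head).
Head difference: h(OW-6) − h(OW-9) = 105.87 − 114.19 = -8.32 m.
Hydraulic gradient: i = |Δh| / L = 8.32 / 1826.1 = 0.00456.

i ≈ 0.00456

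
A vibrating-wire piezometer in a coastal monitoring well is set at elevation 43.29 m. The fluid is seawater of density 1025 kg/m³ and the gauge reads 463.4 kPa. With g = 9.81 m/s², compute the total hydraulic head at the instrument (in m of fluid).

h ≈ 89.38 m

ψ = P/(ρg) = 463.4×1000 / (1025 × 9.81) = 46.09 m.
h = z + ψ = 43.29 + 46.09 = 89.38 m.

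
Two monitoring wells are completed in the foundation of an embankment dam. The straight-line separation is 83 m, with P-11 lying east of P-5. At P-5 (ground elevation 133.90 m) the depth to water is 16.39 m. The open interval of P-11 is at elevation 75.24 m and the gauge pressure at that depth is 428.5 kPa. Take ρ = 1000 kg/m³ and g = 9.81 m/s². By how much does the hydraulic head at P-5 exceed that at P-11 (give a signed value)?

Total head at P-5: h = 133.90 − 16.39 = 117.51 m.
Pressure head at P-11: ψ = P/(ρg) = 428.5×1000 / (1000 × 9.81) = 43.68 m.
Total head at P-11: h = z + ψ = 75.24 + 43.68 = 118.92 m.
Head difference: h(P-5) − h(P-11) = 117.51 − 118.92 = -1.41 m.

Δh ≈ -1.41 m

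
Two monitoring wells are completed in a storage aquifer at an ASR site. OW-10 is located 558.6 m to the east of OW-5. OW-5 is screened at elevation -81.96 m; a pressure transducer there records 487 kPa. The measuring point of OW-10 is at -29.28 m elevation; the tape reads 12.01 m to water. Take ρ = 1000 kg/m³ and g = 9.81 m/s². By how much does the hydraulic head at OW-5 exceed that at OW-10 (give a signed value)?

Δh ≈ 8.97 m

Pressure head at OW-5: ψ = P/(ρg) = 487×1000 / (1000 × 9.81) = 49.64 m.
Total head at OW-5: h = z + ψ = -81.96 + 49.64 = -32.32 m.
Total head at OW-10: h = -29.28 − 12.01 = -41.29 m.
Head difference: h(OW-5) − h(OW-10) = -32.32 − (-41.29) = 8.97 m.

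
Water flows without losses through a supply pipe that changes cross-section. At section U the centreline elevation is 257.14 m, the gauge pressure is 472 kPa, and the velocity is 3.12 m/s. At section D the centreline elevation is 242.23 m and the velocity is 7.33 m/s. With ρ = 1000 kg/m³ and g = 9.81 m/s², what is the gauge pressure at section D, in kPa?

Pressure head at U: ψ₁ = P₁/(ρg) = 472×1000 / (1000 × 9.81) = 48.11 m.
Velocity heads: v₁²/2g = 3.12²/19.62 = 0.496 m; v₂²/2g = 7.33²/19.62 = 2.738 m.
Total head H = z₁ + ψ₁ + v₁²/2g = 257.14 + 48.11 + 0.496 = 305.75 m.
ψ₂ = H − z₂ − v₂²/2g = 305.75 − 242.23 − 2.738 = 60.78 m.
P₂ = ρgψ₂ = 1000 × 9.81 × 60.78 ≈ 596 kPa.

P₂ ≈ 596 kPa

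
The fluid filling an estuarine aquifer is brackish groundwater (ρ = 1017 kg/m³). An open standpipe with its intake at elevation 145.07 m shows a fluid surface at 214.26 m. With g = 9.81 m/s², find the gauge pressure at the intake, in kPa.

P ≈ 690 kPa

Pressure head ψ = h − z = 214.26 − 145.07 = 69.19 m.
P = ρgψ = 1017 × 9.81 × 69.19 = 690293 Pa ≈ 690 kPa.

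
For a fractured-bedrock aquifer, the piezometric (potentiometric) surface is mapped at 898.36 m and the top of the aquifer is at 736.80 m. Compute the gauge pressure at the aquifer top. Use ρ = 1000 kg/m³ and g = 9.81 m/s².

P ≈ 1580 kPa

Pressure head at the aquifer top: ψ = h − z = 898.36 − 736.80 = 161.56 m.
P = ρgψ = 1000 × 9.81 × 161.56 = 1584904 Pa ≈ 1580 kPa.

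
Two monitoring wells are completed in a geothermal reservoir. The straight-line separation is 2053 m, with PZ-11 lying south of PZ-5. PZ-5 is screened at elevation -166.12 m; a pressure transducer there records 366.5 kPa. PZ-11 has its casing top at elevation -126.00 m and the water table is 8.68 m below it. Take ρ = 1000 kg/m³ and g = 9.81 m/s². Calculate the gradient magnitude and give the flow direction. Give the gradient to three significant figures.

Pressure head at PZ-5: ψ = P/(ρg) = 366.5×1000 / (1000 × 9.81) = 37.36 m.
Total head at PZ-5: h = z + ψ = -166.12 + 37.36 = -128.76 m.
Total head at PZ-11: h = -126.00 − 8.68 = -134.68 m.
Head difference: h(PZ-5) − h(PZ-11) = -128.76 − (-134.68) = 5.92 m.
Hydraulic gradient: i = |Δh| / L = 5.92 / 2053 = 0.00288.
Flow is from higher to lower head: from PZ-5 toward PZ-11, i.e. toward the south.

i ≈ 0.00288; groundwater flows toward the south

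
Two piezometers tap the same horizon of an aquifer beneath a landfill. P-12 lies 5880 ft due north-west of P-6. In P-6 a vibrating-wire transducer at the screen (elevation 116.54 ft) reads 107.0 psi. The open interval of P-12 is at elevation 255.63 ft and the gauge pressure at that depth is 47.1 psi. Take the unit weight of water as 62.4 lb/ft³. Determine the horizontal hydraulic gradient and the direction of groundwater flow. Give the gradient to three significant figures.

Pressure head at P-6: ψ = 144·P/γ = 144 × 107.0 / 62.4 = 246.92 ft.
Total head at P-6: h = z + ψ = 116.54 + 246.92 = 363.46 ft.
Pressure head at P-12: ψ = 144·P/γ = 144 × 47.1 / 62.4 = 108.69 ft.
Total head at P-12: h = z + ψ = 255.63 + 108.69 = 364.32 ft.
Head difference: h(P-6) − h(P-12) = 363.46 − 364.32 = -0.86 ft.
Hydraulic gradient: i = |Δh| / L = 0.86 / 5880 = 0.000146.
Flow is from higher to lower head: from P-12 toward P-6, i.e. toward the south-east.

i ≈ 0.000146; groundwater flows toward the south-east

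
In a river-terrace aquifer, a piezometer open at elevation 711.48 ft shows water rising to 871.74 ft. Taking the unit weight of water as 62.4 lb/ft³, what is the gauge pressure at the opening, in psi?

Pressure head ψ = h − z = 871.74 − 711.48 = 160.26 ft.
P = γ·ψ / 144 = 62.4 × 160.26 / 144 = 69.4 psi.

P ≈ 69.4 psi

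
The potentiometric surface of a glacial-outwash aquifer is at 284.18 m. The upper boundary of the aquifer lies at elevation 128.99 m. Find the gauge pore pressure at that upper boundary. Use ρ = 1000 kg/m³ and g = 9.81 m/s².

P ≈ 1520 kPa

Pressure head at the aquifer top: ψ = h − z = 284.18 − 128.99 = 155.19 m.
P = ρgψ = 1000 × 9.81 × 155.19 = 1522414 Pa ≈ 1520 kPa.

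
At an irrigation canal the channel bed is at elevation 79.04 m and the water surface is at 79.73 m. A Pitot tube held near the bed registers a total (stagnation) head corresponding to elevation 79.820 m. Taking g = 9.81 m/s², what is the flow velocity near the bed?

v ≈ 1.33 m/s

Near the bed, under hydrostatic conditions, the piezometric head (z + ψ) equals the free-surface elevation, 79.73 m.
Velocity head = total − piezometric = 79.820 − 79.73 = 0.090 m.
v = √(2g·h_v) = √(2 × 9.81 × 0.090) = 1.33 m/s.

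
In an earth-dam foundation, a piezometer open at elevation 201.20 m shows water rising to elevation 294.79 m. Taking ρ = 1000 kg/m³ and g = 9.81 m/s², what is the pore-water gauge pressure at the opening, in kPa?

P ≈ 918 kPa

Pressure head ψ = h − z = 294.79 − 201.20 = 93.59 m.
P = ρgψ = 1000 × 9.81 × 93.59 = 918118 Pa ≈ 918 kPa.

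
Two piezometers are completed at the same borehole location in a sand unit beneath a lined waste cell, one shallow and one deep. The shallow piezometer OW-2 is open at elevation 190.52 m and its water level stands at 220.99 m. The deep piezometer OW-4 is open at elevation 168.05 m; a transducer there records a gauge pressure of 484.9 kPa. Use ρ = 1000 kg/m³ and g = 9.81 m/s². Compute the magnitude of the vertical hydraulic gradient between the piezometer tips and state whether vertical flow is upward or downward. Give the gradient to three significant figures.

|i_v| ≈ 0.156; vertical flow is downward

Total head at OW-2: h = 220.99 m (water level in the standpipe).
Pressure head at OW-4: ψ = P/(ρg) = 484.9×1000 / (1000 × 9.81) = 49.43 m.
Total head at OW-4: h = z + ψ = 168.05 + 49.43 = 217.48 m.
Δh = h(OW-2) − h(OW-4) = 220.99 − 217.48 = 3.51 m.
Vertical separation Δz = 190.52 − 168.05 = 22.47 m.
|i_v| = |Δh| / Δz = 3.51 / 22.47 = 0.156.
Head is higher in the shallow piezometer, so vertical flow is downward (recharge condition).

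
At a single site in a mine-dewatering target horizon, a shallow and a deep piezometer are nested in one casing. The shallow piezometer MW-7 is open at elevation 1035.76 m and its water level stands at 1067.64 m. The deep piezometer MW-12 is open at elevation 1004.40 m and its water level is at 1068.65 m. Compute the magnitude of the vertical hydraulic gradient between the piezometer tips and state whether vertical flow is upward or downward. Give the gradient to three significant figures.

|i_v| ≈ 0.0322; vertical flow is upward

Total head at MW-7: h = 1067.64 m (water level in the standpipe).
Total head at MW-12: h = 1068.65 m.
Δh = h(MW-7) − h(MW-12) = 1067.64 − 1068.65 = -1.01 m.
Vertical separation Δz = 1035.76 − 1004.40 = 31.36 m.
|i_v| = |Δh| / Δz = 1.01 / 31.36 = 0.0322.
Head is higher in the deep piezometer, so vertical flow is upward (discharge condition).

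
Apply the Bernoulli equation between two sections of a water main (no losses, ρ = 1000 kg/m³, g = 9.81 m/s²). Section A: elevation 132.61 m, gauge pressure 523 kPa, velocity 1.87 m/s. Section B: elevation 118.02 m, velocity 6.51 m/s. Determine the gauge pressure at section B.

P₂ ≈ 647 kPa

Pressure head at A: ψ₁ = P₁/(ρg) = 523×1000 / (1000 × 9.81) = 53.31 m.
Velocity heads: v₁²/2g = 1.87²/19.62 = 0.178 m; v₂²/2g = 6.51²/19.62 = 2.160 m.
Total head H = z₁ + ψ₁ + v₁²/2g = 132.61 + 53.31 + 0.178 = 186.10 m.
ψ₂ = H − z₂ − v₂²/2g = 186.10 − 118.02 − 2.160 = 65.92 m.
P₂ = ρgψ₂ = 1000 × 9.81 × 65.92 ≈ 647 kPa.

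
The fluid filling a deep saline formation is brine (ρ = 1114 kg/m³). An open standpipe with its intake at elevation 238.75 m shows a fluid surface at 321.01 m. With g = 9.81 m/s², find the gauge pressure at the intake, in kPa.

Pressure head ψ = h − z = 321.01 − 238.75 = 82.26 m.
P = ρgψ = 1114 × 9.81 × 82.26 = 898965 Pa ≈ 899 kPa.

P ≈ 899 kPa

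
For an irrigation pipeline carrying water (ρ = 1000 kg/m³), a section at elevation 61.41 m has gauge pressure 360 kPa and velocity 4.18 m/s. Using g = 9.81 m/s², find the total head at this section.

h ≈ 99.00 m

Pressure head ψ = P/(ρg) = 360×1000 / (1000 × 9.81) = 36.70 m.
Velocity head = v²/(2g) = 4.18² / (2 × 9.81) = 0.891 m.
h = z + ψ + v²/(2g) = 61.41 + 36.70 + 0.891 = 99.00 m.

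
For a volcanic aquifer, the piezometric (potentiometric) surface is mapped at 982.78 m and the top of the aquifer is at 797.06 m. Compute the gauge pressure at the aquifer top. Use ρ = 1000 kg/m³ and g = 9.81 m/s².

Pressure head at the aquifer top: ψ = h − z = 982.78 − 797.06 = 185.72 m.
P = ρgψ = 1000 × 9.81 × 185.72 = 1821913 Pa ≈ 1820 kPa.

P ≈ 1820 kPa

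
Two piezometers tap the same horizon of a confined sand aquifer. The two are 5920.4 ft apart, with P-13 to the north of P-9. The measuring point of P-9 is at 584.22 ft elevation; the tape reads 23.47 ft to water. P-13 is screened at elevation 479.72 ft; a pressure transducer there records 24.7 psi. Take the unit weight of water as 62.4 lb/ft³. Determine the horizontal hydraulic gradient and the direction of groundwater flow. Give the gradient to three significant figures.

Total head at P-9: h = 584.22 − 23.47 = 560.75 ft.
Pressure head at P-13: ψ = 144·P/γ = 144 × 24.7 / 62.4 = 57.00 ft.
Total head at P-13: h = z + ψ = 479.72 + 57.00 = 536.72 ft.
Head difference: h(P-9) − h(P-13) = 560.75 − 536.72 = 24.03 ft.
Hydraulic gradient: i = |Δh| / L = 24.03 / 5920.4 = 0.00406.
Flow is from higher to lower head: from P-9 toward P-13, i.e. toward the north.

i ≈ 0.00406; groundwater flows toward the north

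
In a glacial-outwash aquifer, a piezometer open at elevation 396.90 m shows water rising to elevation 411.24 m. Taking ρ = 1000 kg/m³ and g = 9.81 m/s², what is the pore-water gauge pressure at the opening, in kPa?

P ≈ 141 kPa

Pressure head ψ = h − z = 411.24 − 396.90 = 14.34 m.
P = ρgψ = 1000 × 9.81 × 14.34 = 140675 Pa ≈ 141 kPa.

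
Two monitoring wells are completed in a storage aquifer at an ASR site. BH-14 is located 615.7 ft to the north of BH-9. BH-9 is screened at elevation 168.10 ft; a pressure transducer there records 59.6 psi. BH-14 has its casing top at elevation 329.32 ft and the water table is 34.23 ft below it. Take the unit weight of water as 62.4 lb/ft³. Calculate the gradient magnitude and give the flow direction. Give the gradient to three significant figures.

i ≈ 0.0171; groundwater flows toward the north

Pressure head at BH-9: ψ = 144·P/γ = 144 × 59.6 / 62.4 = 137.54 ft.
Total head at BH-9: h = z + ψ = 168.10 + 137.54 = 305.64 ft.
Total head at BH-14: h = 329.32 − 34.23 = 295.09 ft.
Head difference: h(BH-9) − h(BH-14) = 305.64 − 295.09 = 10.55 ft.
Hydraulic gradient: i = |Δh| / L = 10.55 / 615.7 = 0.0171.
Flow is from higher to lower head: from BH-9 toward BH-14, i.e. toward the north.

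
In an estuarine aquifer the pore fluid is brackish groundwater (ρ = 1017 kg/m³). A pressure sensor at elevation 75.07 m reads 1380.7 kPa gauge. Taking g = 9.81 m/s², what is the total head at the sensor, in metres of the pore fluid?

ψ = P/(ρg) = 1380.7×1000 / (1017 × 9.81) = 138.39 m.
h = z + ψ = 75.07 + 138.39 = 213.46 m.

h ≈ 213.46 m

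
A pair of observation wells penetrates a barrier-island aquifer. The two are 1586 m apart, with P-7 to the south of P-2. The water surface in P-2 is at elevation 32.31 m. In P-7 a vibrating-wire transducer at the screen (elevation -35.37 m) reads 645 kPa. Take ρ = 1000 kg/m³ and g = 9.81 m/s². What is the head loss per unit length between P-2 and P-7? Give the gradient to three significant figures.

i ≈ 0.00122 m/m

Total head at P-2: h = 32.31 m (water level in the piezometer is the total head).
Pressure head at P-7: ψ = P/(ρg) = 645×1000 / (1000 × 9.81) = 65.75 m.
Total head at P-7: h = z + ψ = -35.37 + 65.75 = 30.38 m.
Head difference: h(P-2) − h(P-7) = 32.31 − 30.38 = 1.93 m.
Hydraulic gradient: i = |Δh| / L = 1.93 / 1586 = 0.00122.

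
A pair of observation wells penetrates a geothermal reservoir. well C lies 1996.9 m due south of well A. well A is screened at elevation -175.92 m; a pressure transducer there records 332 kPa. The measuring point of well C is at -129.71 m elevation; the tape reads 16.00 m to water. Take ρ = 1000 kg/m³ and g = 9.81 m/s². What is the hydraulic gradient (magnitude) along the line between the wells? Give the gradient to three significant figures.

i ≈ 0.00182

Pressure head at well A: ψ = P/(ρg) = 332×1000 / (1000 × 9.81) = 33.84 m.
Total head at well A: h = z + ψ = -175.92 + 33.84 = -142.08 m.
Total head at well C: h = -129.71 − 16.00 = -145.71 m.
Head difference: h(well A) − h(well C) = -142.08 − (-145.71) = 3.63 m.
Hydraulic gradient: i = |Δh| / L = 3.63 / 1996.9 = 0.00182.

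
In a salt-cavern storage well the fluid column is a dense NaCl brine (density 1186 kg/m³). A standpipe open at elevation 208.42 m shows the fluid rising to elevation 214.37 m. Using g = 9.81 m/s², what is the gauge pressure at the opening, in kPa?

P ≈ 69.2 kPa

Pressure head ψ = h − z = 214.37 − 208.42 = 5.95 m.
P = ρgψ = 1186 × 9.81 × 5.95 = 69226 Pa ≈ 69.2 kPa.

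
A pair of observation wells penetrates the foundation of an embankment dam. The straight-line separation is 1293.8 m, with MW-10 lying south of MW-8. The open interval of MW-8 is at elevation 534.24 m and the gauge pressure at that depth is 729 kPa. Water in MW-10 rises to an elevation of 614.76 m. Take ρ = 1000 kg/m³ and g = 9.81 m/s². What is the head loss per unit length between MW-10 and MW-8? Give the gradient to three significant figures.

Pressure head at MW-8: ψ = P/(ρg) = 729×1000 / (1000 × 9.81) = 74.31 m.
Total head at MW-8: h = z + ψ = 534.24 + 74.31 = 608.55 m.
Total head at MW-10: h = 614.76 m (water level in the piezometer is the total head).
Head difference: h(MW-8) − h(MW-10) = 608.55 − 614.76 = -6.21 m.
Hydraulic gradient: i = |Δh| / L = 6.21 / 1293.8 = 0.00480.

i ≈ 0.00480 m/m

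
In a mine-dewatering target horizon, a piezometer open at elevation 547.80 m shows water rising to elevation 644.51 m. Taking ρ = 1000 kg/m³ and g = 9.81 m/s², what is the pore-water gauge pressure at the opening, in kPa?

P ≈ 949 kPa

Pressure head ψ = h − z = 644.51 − 547.80 = 96.71 m.
P = ρgψ = 1000 × 9.81 × 96.71 = 948725 Pa ≈ 949 kPa.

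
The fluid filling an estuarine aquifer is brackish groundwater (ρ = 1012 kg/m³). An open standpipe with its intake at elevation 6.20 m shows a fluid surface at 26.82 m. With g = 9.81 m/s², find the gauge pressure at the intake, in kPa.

Pressure head ψ = h − z = 26.82 − 6.20 = 20.62 m.
P = ρgψ = 1012 × 9.81 × 20.62 = 204710 Pa ≈ 205 kPa.

P ≈ 205 kPa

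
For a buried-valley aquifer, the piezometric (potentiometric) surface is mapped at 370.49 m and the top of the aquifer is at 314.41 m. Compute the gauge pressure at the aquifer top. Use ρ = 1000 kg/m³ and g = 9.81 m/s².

P ≈ 550 kPa

Pressure head at the aquifer top: ψ = h − z = 370.49 − 314.41 = 56.08 m.
P = ρgψ = 1000 × 9.81 × 56.08 = 550145 Pa ≈ 550 kPa.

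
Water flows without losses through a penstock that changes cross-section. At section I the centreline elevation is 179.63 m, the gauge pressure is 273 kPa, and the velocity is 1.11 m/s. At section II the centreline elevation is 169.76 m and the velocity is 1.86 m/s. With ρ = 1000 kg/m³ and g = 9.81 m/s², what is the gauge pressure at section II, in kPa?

Pressure head at I: ψ₁ = P₁/(ρg) = 273×1000 / (1000 × 9.81) = 27.83 m.
Velocity heads: v₁²/2g = 1.11²/19.62 = 0.063 m; v₂²/2g = 1.86²/19.62 = 0.176 m.
Total head H = z₁ + ψ₁ + v₁²/2g = 179.63 + 27.83 + 0.063 = 207.52 m.
ψ₂ = H − z₂ − v₂²/2g = 207.52 − 169.76 − 0.176 = 37.58 m.
P₂ = ρgψ₂ = 1000 × 9.81 × 37.58 ≈ 369 kPa.

P₂ ≈ 369 kPa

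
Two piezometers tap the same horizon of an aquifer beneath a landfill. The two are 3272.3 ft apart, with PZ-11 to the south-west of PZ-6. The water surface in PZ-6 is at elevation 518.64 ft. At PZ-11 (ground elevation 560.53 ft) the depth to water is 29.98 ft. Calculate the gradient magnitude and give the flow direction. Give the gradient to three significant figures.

Total head at PZ-6: h = 518.64 ft (water level in the piezometer is the total head).
Total head at PZ-11: h = 560.53 − 29.98 = 530.55 ft.
Head difference: h(PZ-6) − h(PZ-11) = 518.64 − 530.55 = -11.91 ft.
Hydraulic gradient: i = |Δh| / L = 11.91 / 3272.3 = 0.00364.
Flow is from higher to lower head: from PZ-11 toward PZ-6, i.e. toward the north-east.

i ≈ 0.00364; groundwater flows toward the north-east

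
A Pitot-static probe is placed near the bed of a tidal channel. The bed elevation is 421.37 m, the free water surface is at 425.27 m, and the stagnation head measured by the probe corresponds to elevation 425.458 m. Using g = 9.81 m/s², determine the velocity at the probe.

v ≈ 1.92 m/s

Near the bed, under hydrostatic conditions, the piezometric head (z + ψ) equals the free-surface elevation, 425.27 m.
Velocity head = total − piezometric = 425.458 − 425.27 = 0.188 m.
v = √(2g·h_v) = √(2 × 9.81 × 0.188) = 1.92 m/s.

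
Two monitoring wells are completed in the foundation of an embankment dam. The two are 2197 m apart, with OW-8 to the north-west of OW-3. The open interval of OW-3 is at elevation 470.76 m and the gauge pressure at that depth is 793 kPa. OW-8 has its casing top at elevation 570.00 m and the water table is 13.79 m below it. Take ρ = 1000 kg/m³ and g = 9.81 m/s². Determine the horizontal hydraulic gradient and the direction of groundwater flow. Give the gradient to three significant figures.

i ≈ 0.00210; groundwater flows toward the south-east

Pressure head at OW-3: ψ = P/(ρg) = 793×1000 / (1000 × 9.81) = 80.84 m.
Total head at OW-3: h = z + ψ = 470.76 + 80.84 = 551.60 m.
Total head at OW-8: h = 570.00 − 13.79 = 556.21 m.
Head difference: h(OW-3) − h(OW-8) = 551.60 − 556.21 = -4.61 m.
Hydraulic gradient: i = |Δh| / L = 4.61 / 2197 = 0.00210.
Flow is from higher to lower head: from OW-8 toward OW-3, i.e. toward the south-east.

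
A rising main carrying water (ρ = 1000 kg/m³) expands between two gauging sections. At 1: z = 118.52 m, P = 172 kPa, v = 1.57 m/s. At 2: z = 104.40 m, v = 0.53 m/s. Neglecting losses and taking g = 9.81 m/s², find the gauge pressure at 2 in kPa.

P₂ ≈ 312 kPa

Pressure head at 1: ψ₁ = P₁/(ρg) = 172×1000 / (1000 × 9.81) = 17.53 m.
Velocity heads: v₁²/2g = 1.57²/19.62 = 0.126 m; v₂²/2g = 0.53²/19.62 = 0.014 m.
Total head H = z₁ + ψ₁ + v₁²/2g = 118.52 + 17.53 + 0.126 = 136.18 m.
ψ₂ = H − z₂ − v₂²/2g = 136.18 − 104.40 − 0.014 = 31.77 m.
P₂ = ρgψ₂ = 1000 × 9.81 × 31.77 ≈ 312 kPa.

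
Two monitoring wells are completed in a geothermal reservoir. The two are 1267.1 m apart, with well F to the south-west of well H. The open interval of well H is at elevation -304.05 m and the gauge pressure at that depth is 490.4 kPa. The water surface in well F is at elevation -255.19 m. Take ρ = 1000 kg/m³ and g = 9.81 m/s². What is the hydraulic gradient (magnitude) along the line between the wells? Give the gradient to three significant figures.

Pressure head at well H: ψ = P/(ρg) = 490.4×1000 / (1000 × 9.81) = 49.99 m.
Total head at well H: h = z + ψ = -304.05 + 49.99 = -254.06 m.
Total head at well F: h = -255.19 m (water level in the piezometer is the total head).
Head difference: h(well H) − h(well F) = -254.06 − (-255.19) = 1.13 m.
Hydraulic gradient: i = |Δh| / L = 1.13 / 1267.1 = 0.000892.

i ≈ 0.000892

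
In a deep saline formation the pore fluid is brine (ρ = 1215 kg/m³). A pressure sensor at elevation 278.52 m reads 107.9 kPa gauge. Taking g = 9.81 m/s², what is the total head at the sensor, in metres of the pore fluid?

ψ = P/(ρg) = 107.9×1000 / (1215 × 9.81) = 9.05 m.
h = z + ψ = 278.52 + 9.05 = 287.57 m.

h ≈ 287.57 m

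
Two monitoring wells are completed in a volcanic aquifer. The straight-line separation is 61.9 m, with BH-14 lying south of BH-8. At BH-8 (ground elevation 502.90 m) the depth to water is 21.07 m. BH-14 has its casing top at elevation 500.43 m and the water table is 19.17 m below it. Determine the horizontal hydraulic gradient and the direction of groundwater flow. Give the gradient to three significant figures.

Total head at BH-8: h = 502.90 − 21.07 = 481.83 m.
Total head at BH-14: h = 500.43 − 19.17 = 481.26 m.
Head difference: h(BH-8) − h(BH-14) = 481.83 − 481.26 = 0.57 m.
Hydraulic gradient: i = |Δh| / L = 0.57 / 61.9 = 0.00921.
Flow is from higher to lower head: from BH-8 toward BH-14, i.e. toward the south.

i ≈ 0.00921; groundwater flows toward the south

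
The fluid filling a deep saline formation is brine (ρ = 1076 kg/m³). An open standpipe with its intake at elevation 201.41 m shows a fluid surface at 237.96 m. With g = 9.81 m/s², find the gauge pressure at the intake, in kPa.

Pressure head ψ = h − z = 237.96 − 201.41 = 36.55 m.
P = ρgψ = 1076 × 9.81 × 36.55 = 385806 Pa ≈ 386 kPa.

P ≈ 386 kPa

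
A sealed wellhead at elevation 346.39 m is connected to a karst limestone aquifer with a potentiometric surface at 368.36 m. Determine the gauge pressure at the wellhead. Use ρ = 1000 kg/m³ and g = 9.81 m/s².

P ≈ 216 kPa

Head above the cap: Δh = 368.36 − 346.39 = 21.97 m.
P = ρgΔh = 1000 × 9.81 × 21.97 = 215526 Pa ≈ 216 kPa.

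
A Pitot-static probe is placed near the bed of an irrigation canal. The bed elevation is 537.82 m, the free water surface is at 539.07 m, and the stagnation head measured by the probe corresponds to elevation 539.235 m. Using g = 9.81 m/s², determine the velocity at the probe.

Near the bed, under hydrostatic conditions, the piezometric head (z + ψ) equals the free-surface elevation, 539.07 m.
Velocity head = total − piezometric = 539.235 − 539.07 = 0.165 m.
v = √(2g·h_v) = √(2 × 9.81 × 0.165) = 1.80 m/s.

v ≈ 1.80 m/s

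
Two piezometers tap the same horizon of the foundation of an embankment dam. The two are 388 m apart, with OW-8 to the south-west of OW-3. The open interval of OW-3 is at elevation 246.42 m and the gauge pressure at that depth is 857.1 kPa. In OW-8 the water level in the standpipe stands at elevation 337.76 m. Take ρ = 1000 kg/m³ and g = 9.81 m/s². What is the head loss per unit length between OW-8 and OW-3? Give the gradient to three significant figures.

Pressure head at OW-3: ψ = P/(ρg) = 857.1×1000 / (1000 × 9.81) = 87.37 m.
Total head at OW-3: h = z + ψ = 246.42 + 87.37 = 333.79 m.
Total head at OW-8: h = 337.76 m (water level in the piezometer is the total head).
Head difference: h(OW-3) − h(OW-8) = 333.79 − 337.76 = -3.97 m.
Hydraulic gradient: i = |Δh| / L = 3.97 / 388 = 0.0102.

i ≈ 0.0102 m/m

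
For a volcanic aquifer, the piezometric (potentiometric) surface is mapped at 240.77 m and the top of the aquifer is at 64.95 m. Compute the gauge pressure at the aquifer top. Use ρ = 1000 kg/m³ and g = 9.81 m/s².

P ≈ 1720 kPa

Pressure head at the aquifer top: ψ = h − z = 240.77 − 64.95 = 175.82 m.
P = ρgψ = 1000 × 9.81 × 175.82 = 1724794 Pa ≈ 1720 kPa.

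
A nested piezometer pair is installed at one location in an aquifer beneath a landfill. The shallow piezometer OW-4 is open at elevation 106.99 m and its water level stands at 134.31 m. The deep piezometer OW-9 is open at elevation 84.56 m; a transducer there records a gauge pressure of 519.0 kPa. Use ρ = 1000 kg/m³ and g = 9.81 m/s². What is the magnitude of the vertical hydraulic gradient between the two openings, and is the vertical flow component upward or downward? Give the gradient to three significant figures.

Total head at OW-4: h = 134.31 m (water level in the standpipe).
Pressure head at OW-9: ψ = P/(ρg) = 519.0×1000 / (1000 × 9.81) = 52.91 m.
Total head at OW-9: h = z + ψ = 84.56 + 52.91 = 137.47 m.
Δh = h(OW-4) − h(OW-9) = 134.31 − 137.47 = -3.16 m.
Vertical separation Δz = 106.99 − 84.56 = 22.43 m.
|i_v| = |Δh| / Δz = 3.16 / 22.43 = 0.141.
Head is higher in the deep piezometer, so vertical flow is upward (discharge condition).

|i_v| ≈ 0.141; vertical flow is upward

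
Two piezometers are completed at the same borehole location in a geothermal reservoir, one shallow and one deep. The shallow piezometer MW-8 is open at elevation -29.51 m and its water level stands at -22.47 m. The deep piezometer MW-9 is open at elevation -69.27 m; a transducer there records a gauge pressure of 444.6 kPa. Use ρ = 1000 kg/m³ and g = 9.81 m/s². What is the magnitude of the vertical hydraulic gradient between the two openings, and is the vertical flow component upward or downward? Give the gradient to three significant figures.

|i_v| ≈ 0.0372; vertical flow is downward

Total head at MW-8: h = -22.47 m (water level in the standpipe).
Pressure head at MW-9: ψ = P/(ρg) = 444.6×1000 / (1000 × 9.81) = 45.32 m.
Total head at MW-9: h = z + ψ = -69.27 + 45.32 = -23.95 m.
Δh = h(MW-8) − h(MW-9) = -22.47 − (-23.95) = 1.48 m.
Vertical separation Δz = -29.51 − (-69.27) = 39.76 m.
|i_v| = |Δh| / Δz = 1.48 / 39.76 = 0.0372.
Head is higher in the shallow piezometer, so vertical flow is downward (recharge condition).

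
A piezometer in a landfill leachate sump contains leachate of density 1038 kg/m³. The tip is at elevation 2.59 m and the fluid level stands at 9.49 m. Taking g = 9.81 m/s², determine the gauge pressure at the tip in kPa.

P ≈ 70.3 kPa

Pressure head ψ = h − z = 9.49 − 2.59 = 6.90 m.
P = ρgψ = 1038 × 9.81 × 6.90 = 70261 Pa ≈ 70.3 kPa.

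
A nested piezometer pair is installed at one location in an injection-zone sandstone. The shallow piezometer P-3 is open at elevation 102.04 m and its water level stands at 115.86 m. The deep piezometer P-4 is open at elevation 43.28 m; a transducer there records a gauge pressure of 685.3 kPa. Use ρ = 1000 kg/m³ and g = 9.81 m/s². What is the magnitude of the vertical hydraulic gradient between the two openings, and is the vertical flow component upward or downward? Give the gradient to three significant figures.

Total head at P-3: h = 115.86 m (water level in the standpipe).
Pressure head at P-4: ψ = P/(ρg) = 685.3×1000 / (1000 × 9.81) = 69.86 m.
Total head at P-4: h = z + ψ = 43.28 + 69.86 = 113.14 m.
Δh = h(P-3) − h(P-4) = 115.86 − 113.14 = 2.72 m.
Vertical separation Δz = 102.04 − 43.28 = 58.76 m.
|i_v| = |Δh| / Δz = 2.72 / 58.76 = 0.0463.
Head is higher in the shallow piezometer, so vertical flow is downward (recharge condition).

|i_v| ≈ 0.0463; vertical flow is downward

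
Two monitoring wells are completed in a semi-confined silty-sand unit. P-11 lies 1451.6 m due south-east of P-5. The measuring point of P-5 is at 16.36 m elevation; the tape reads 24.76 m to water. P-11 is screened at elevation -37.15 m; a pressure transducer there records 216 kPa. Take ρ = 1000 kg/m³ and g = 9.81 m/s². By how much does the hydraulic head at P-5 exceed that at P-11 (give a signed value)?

Δh ≈ 6.73 m

Total head at P-5: h = 16.36 − 24.76 = -8.40 m.
Pressure head at P-11: ψ = P/(ρg) = 216×1000 / (1000 × 9.81) = 22.02 m.
Total head at P-11: h = z + ψ = -37.15 + 22.02 = -15.13 m.
Head difference: h(P-5) − h(P-11) = -8.40 − (-15.13) = 6.73 m.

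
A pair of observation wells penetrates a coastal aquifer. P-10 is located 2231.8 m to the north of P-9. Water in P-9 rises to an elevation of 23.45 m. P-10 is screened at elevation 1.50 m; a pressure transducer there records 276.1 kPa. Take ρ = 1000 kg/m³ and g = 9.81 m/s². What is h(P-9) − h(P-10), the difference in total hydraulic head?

Total head at P-9: h = 23.45 m (water level in the piezometer is the total head).
Pressure head at P-10: ψ = P/(ρg) = 276.1×1000 / (1000 × 9.81) = 28.14 m.
Total head at P-10: h = z + ψ = 1.50 + 28.14 = 29.64 m.
Head difference: h(P-9) − h(P-10) = 23.45 − 29.64 = -6.19 m.

Δh ≈ -6.19 m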